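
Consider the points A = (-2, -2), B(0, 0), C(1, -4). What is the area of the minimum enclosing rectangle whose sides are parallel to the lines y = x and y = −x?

In coordinates u = x + y, v = x − y the rectangle is axis-aligned; the map (x,y)→(u,v) scales areas by 2.
u-values: -4, 0, -3; range = 0 − (-4) = 4.
v-values: 0, 0, 5; range = 5 − 0 = 5.
Area = (4 × 5) / 2 = 10.

10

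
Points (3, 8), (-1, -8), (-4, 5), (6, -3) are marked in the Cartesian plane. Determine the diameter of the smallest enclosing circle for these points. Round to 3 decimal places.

By Welzl's lemma the MEC is supported by two points (diametrically opposite) or three points (on a circumcircle).
The farthest pair is (3, 8)–(-1, -8) with squared distance 272. The circle on this segment as diameter has centre (1, 0) and r² = 272/4 = 68.
Check (-4, 5): distance² to centre = 50 ≤ 68, so it lies inside.
All remaining points lie in this disk, and no smaller disk contains both endpoints, so this is the minimum enclosing circle.
Diameter = 2r = 2√68 ≈ 16.492.

16.492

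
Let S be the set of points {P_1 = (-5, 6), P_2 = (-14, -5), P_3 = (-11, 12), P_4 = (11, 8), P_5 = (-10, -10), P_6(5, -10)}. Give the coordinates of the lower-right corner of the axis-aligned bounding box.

(11, -10)

x-range [-14, 11], y-range [-10, 12].
The lower-right corner is (11, -10).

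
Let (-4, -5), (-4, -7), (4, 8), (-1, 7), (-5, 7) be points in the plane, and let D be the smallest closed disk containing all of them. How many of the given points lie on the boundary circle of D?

A smallest enclosing disk is always determined by at most three of the input points on its boundary.
The farthest pair is (-4, -7)–(4, 8) with squared distance 289. The circle on this segment as diameter has centre (0, 0.5) and r² = 289/4 = 72.25.
Check (-4, -5): distance² to centre = 46.25 ≤ 72.25, so it lies inside.
All remaining points lie in this disk, and no smaller disk contains both endpoints, so this is the minimum enclosing circle.
The points at distance exactly r from the centre are (-4, -7), (4, 8) — 2 points.

2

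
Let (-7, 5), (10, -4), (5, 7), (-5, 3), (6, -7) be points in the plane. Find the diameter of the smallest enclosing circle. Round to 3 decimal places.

19.235

The farthest pair is (-7, 5)–(10, -4) with squared distance 370. The circle on this segment as diameter has centre (1.5, 0.5) and r² = 370/4 = 92.5.
Check (5, 7): distance² to centre = 54.5 ≤ 92.5, so it lies inside.
All remaining points lie in this disk, and no smaller disk contains both endpoints, so this is the minimum enclosing circle.
Diameter = 2r = 2√(92.5) ≈ 19.235.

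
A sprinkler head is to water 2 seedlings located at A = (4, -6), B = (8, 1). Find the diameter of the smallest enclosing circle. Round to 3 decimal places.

The smallest circle enclosing two points has them as diameter endpoints.
Centre = midpoint = (6, -2.5); r² = |AB|²/4 = 65/4 = 16.25.
Diameter = 2r = 2√(16.25) ≈ 8.062.

8.062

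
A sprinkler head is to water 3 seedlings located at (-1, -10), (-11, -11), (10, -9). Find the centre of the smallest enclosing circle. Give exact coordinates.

(-0.5, -10)

Call the three points A, B, C in the order given.
Side lengths²: AB² = 101, AC² = 122, BC² = 445.
Since BC² = 445 ≥ 122 + 101 = 223, the angle opposite BC is not acute, so the smallest enclosing circle has BC as diameter.
Centre = midpoint of BC = (-0.5, -10), r² = 445/4 = 111.25.
Centre = (-0.5, -10).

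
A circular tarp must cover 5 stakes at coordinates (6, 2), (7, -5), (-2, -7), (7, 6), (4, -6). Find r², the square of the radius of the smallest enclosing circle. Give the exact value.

The farthest pair is (-2, -7)–(7, 6) with squared distance 250. The circle on this segment as diameter has centre (2.5, -0.5) and r² = 250/4 = 62.5.
Check (6, 2): distance² to centre = 18.5 ≤ 62.5, so it lies inside.
All remaining points lie in this disk, and no smaller disk contains both endpoints, so this is the minimum enclosing circle.

62.5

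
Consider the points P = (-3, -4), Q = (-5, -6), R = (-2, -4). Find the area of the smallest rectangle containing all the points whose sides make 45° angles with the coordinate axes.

In coordinates u = x + y, v = x − y the rectangle is axis-aligned; the map (x,y)→(u,v) scales areas by 2.
u-values: -7, -11, -6; range = -6 − (-11) = 5.
v-values: 1, 1, 2; range = 2 − 1 = 1.
Area = (5 × 1) / 2 = 2.5.

2.5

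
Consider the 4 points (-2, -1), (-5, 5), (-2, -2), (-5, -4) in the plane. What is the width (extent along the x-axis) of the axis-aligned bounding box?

max x = -2, min x = -5, so width = 3.

3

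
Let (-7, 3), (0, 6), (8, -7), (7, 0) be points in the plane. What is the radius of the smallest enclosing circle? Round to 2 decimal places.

9.01

The minimum enclosing circle of a finite set is fixed by two of the points (as a diameter) or three (as a circumcircle).
The farthest pair is (-7, 3)–(8, -7) with squared distance 325. The circle on this segment as diameter has centre (0.5, -2) and r² = 325/4 = 81.25.
Check (0, 6): distance² to centre = 64.25 ≤ 81.25, so it lies inside.
All remaining points lie in this disk, and no smaller disk contains both endpoints, so this is the minimum enclosing circle.
r = √(81.25) ≈ 9.01.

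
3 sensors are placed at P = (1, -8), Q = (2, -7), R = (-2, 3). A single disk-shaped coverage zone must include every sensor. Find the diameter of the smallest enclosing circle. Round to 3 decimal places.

11.402

Side lengths²: PQ² = 2, PR² = 130, QR² = 116.
Since PR² = 130 ≥ 116 + 2 = 118, the angle opposite PR is not acute, so the smallest enclosing circle has PR as diameter.
Centre = midpoint of PR = (-0.5, -2.5), r² = 130/4 = 32.5.
Diameter = 2r = 2√(32.5) ≈ 11.402.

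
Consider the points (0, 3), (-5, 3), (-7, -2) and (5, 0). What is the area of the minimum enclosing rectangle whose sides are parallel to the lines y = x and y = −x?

In coordinates u = x + y, v = x − y the rectangle is axis-aligned; the map (x,y)→(u,v) scales areas by 2.
u-values: 3, -2, -9, 5; range = 5 − (-9) = 14.
v-values: -3, -8, -5, 5; range = 5 − (-8) = 13.
Area = (14 × 13) / 2 = 91.

91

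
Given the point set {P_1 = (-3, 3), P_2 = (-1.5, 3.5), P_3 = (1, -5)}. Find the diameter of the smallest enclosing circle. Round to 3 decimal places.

Side lengths²: P_1P_2² = 2.5, P_1P_3² = 80, P_2P_3² = 78.5.
Since P_1P_3² = 80 < 78.5 + 2.5 = 81, the triangle is acute, so the smallest enclosing circle is the circumcircle.
Circumcentre = (-6/7, -13/14), r² = 3925/196.
Diameter = 2r = 2√(3925/196) ≈ 8.950.

8.950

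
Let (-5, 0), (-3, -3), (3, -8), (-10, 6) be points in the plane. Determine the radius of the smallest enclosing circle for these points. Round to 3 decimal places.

The minimum enclosing circle of a finite set is fixed by two of the points (as a diameter) or three (as a circumcircle).
The farthest pair is (3, -8)–(-10, 6) with squared distance 365. The circle on this segment as diameter has centre (-3.5, -1) and r² = 365/4 = 91.25.
Check (-5, 0): distance² to centre = 3.25 ≤ 91.25, so it lies inside.
All remaining points lie in this disk, and no smaller disk contains both endpoints, so this is the minimum enclosing circle.
r = √(91.25) ≈ 9.552.

9.552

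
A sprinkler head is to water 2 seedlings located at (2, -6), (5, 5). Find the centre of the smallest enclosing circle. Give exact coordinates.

(3.5, -0.5)

The smallest circle enclosing two points has them as diameter endpoints.
Centre = midpoint = (3.5, -0.5); r² = |(2, -6)−(5, 5)|²/4 = 130/4 = 32.5.
Centre = (3.5, -0.5).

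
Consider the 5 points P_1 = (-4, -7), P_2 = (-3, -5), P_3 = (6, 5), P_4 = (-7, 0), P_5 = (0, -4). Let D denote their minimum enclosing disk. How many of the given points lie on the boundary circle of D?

The minimum enclosing circle is determined by three boundary points: P_1, P_3, P_4.
Their circumcentre is (41/53, -43/53) with r² = 171593/2809.
The farthest remaining point P_2 is at distance² 89284/2809 ≤ 171593/2809.
The points at distance exactly r from the centre are P_1, P_3, P_4 — 3 points.

3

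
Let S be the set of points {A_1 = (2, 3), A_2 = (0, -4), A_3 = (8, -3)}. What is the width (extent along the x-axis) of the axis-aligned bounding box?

max x = 8, min x = 0, so width = 8.

8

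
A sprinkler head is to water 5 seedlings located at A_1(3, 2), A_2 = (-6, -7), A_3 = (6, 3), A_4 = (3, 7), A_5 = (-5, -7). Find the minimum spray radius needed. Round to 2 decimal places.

8.32

The minimum enclosing circle of a finite set is fixed by two of the points (as a diameter) or three (as a circumcircle).
The farthest pair is A_2–A_4 with squared distance 277. The circle on this segment as diameter has centre (-1.5, 0) and r² = 277/4 = 69.25.
Check A_1: distance² to centre = 24.25 ≤ 69.25, so it lies inside.
All remaining points lie in this disk, and no smaller disk contains both endpoints, so this is the minimum enclosing circle.
r = √(69.25) ≈ 8.32.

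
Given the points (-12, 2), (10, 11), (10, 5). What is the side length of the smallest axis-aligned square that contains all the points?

The bounding box has width 22 and height 9.
An axis-aligned square enclosing the set must have side ≥ max(width, height).
So the minimum side is max(22, 9) = 22.

22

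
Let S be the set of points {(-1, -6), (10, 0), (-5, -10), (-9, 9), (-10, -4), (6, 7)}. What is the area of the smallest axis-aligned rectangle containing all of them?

x ranges over [-10, 10], width 20.
y ranges over [-10, 9], height 19.
Area = 20 × 19 = 380.

380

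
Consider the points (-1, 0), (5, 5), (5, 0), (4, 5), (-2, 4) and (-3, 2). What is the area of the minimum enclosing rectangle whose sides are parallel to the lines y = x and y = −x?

60.5

In coordinates u = x + y, v = x − y the rectangle is axis-aligned; the map (x,y)→(u,v) scales areas by 2.
u-values: -1, 10, 5, 9, 2, -1; range = 10 − (-1) = 11.
v-values: -1, 0, 5, -1, -6, -5; range = 5 − (-6) = 11.
Area = (11 × 11) / 2 = 60.5.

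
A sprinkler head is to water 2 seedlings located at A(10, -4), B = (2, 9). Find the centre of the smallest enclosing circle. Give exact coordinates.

The smallest circle enclosing two points has them as diameter endpoints.
Centre = midpoint = (6, 2.5); r² = |AB|²/4 = 233/4 = 58.25.
Centre = (6, 2.5).

(6, 2.5)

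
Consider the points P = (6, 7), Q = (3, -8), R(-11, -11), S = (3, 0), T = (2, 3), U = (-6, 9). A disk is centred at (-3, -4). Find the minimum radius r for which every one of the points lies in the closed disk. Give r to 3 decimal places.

The required radius is the distance from (-3, -4) to the farthest point.
Squared distances: 202, 52, 113, 52, 74, 178.
Maximum is 202, attained at P.
r = √202 ≈ 14.213.

14.213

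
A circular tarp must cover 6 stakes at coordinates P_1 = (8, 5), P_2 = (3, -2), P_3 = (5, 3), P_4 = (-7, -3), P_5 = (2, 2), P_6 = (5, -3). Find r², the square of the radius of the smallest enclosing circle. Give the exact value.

72.25

The farthest pair is P_1–P_4 with squared distance 289. The circle on this segment as diameter has centre (0.5, 1) and r² = 289/4 = 72.25.
Check P_2: distance² to centre = 15.25 ≤ 72.25, so it lies inside.
All remaining points lie in this disk, and no smaller disk contains both endpoints, so this is the minimum enclosing circle.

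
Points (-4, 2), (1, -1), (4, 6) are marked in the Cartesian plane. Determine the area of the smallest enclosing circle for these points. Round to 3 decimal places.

Call the three points A, B, C in the order given.
Side lengths²: AB² = 34, AC² = 80, BC² = 58.
Since AC² = 80 < 58 + 34 = 92, the triangle is acute, so the smallest enclosing circle is the circumcircle.
Circumcentre = (3/11, 38/11), r² = 2465/121.
Area = π·r² = π·2465/121 ≈ 64.000.

64.000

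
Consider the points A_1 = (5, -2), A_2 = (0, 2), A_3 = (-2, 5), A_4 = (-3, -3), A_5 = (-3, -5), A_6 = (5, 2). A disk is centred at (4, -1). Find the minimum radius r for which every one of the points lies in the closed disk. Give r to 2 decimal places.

The required radius is the distance from (4, -1) to the farthest point.
Squared distances: 2, 25, 72, 53, 65, 10.
Maximum is 72, attained at A_3.
r = √72 ≈ 8.49.

8.49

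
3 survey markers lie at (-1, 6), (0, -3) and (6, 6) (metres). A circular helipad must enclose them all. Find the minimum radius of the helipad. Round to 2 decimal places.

Call the three points A, B, C in the order given.
Side lengths²: AB² = 82, AC² = 49, BC² = 117.
Since BC² = 117 < 82 + 49 = 131, the triangle is acute, so the smallest enclosing circle is the circumcircle.
Circumcentre = (2.5, 11/6), r² = 533/18.
r = √(533/18) ≈ 5.44.

5.44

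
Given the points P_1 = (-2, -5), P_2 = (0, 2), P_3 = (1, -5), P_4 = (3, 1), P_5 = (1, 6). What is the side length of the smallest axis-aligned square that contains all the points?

The bounding box has width 5 and height 11.
An axis-aligned square enclosing the set must have side ≥ max(width, height).
So the minimum side is max(5, 11) = 11.

11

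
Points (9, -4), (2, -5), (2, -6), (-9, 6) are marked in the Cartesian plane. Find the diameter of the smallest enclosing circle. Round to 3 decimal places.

The minimum enclosing circle of a finite set is fixed by two of the points (as a diameter) or three (as a circumcircle).
The farthest pair is (9, -4)–(-9, 6) with squared distance 424. The circle on this segment as diameter has centre (0, 1) and r² = 424/4 = 106.
Check (2, -5): distance² to centre = 40 ≤ 106, so it lies inside.
All remaining points lie in this disk, and no smaller disk contains both endpoints, so this is the minimum enclosing circle.
Diameter = 2r = 2√106 ≈ 20.591.

20.591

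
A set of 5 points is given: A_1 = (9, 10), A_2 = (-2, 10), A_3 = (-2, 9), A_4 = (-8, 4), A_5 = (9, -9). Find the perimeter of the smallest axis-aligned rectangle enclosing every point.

72

Width = max x − min x = 9 − (-8) = 17.
Height = max y − min y = 10 − (-9) = 19.
Perimeter = 2(17 + 19) = 72.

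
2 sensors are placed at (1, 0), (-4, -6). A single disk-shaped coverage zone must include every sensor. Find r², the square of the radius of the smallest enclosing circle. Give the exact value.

The smallest circle enclosing two points has them as diameter endpoints.
Centre = midpoint = (-1.5, -3); r² = |(1, 0)−(-4, -6)|²/4 = 61/4 = 15.25.

15.25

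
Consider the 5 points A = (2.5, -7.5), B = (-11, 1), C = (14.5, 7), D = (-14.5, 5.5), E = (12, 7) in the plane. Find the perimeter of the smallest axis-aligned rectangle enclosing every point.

87

Width = max x − min x = 14.5 − (-14.5) = 29.
Height = max y − min y = 7 − (-7.5) = 14.5.
Perimeter = 2(29 + 14.5) = 87.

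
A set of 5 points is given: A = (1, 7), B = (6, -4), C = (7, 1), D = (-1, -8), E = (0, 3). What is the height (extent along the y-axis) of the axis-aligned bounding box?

15

max y = 7, min y = -8, so height = 15.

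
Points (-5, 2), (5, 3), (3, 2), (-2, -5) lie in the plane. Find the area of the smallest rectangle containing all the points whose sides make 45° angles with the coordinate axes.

In coordinates u = x + y, v = x − y the rectangle is axis-aligned; the map (x,y)→(u,v) scales areas by 2.
u-values: -3, 8, 5, -7; range = 8 − (-7) = 15.
v-values: -7, 2, 1, 3; range = 3 − (-7) = 10.
Area = (15 × 10) / 2 = 75.

75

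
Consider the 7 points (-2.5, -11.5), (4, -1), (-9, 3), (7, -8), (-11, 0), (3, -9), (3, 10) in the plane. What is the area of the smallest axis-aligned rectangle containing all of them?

x ranges over [-11, 7], width 18.
y ranges over [-11.5, 10], height 21.5.
Area = 18 × 21.5 = 387.

387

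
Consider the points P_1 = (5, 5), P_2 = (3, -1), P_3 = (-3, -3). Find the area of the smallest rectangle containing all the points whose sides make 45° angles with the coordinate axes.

32

In coordinates u = x + y, v = x − y the rectangle is axis-aligned; the map (x,y)→(u,v) scales areas by 2.
u-values: 10, 2, -6; range = 10 − (-6) = 16.
v-values: 0, 4, 0; range = 4 − 0 = 4.
Area = (16 × 4) / 2 = 32.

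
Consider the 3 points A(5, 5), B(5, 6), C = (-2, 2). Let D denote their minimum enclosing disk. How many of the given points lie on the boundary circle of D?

2

Side lengths²: AB² = 1, AC² = 58, BC² = 65.
Since BC² = 65 ≥ 58 + 1 = 59, the angle opposite BC is not acute, so the smallest enclosing circle has BC as diameter.
Centre = midpoint of BC = (1.5, 4), r² = 65/4 = 16.25.
The points at distance exactly r from the centre are B, C — 2 points.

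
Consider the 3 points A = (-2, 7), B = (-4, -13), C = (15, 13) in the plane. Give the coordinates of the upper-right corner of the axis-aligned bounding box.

x-range [-4, 15], y-range [-13, 13].
The upper-right corner is (15, 13).

(15, 13)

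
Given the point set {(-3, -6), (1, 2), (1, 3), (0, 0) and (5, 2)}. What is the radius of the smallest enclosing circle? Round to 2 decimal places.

5.66

By Welzl's lemma the MEC is supported by two points (diametrically opposite) or three points (on a circumcircle).
The farthest pair is (-3, -6)–(5, 2) with squared distance 128. The circle on this segment as diameter has centre (1, -2) and r² = 128/4 = 32.
Check (1, 2): distance² to centre = 16 ≤ 32, so it lies inside.
All remaining points lie in this disk, and no smaller disk contains both endpoints, so this is the minimum enclosing circle.
r = √32 ≈ 5.66.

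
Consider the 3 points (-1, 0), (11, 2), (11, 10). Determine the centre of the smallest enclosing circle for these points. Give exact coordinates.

(5, 5)

Call the three points A, B, C in the order given.
Side lengths²: AB² = 148, AC² = 244, BC² = 64.
Since AC² = 244 ≥ 148 + 64 = 212, the angle opposite AC is not acute, so the smallest enclosing circle has AC as diameter.
Centre = midpoint of AC = (5, 5), r² = 244/4 = 61.
Centre = (5, 5).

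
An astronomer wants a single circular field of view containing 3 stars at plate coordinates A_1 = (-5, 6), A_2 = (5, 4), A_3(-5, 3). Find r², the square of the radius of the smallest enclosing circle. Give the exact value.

26.26

Side lengths²: A_1A_2² = 104, A_1A_3² = 9, A_2A_3² = 101.
Since A_1A_2² = 104 < 101 + 9 = 110, the triangle is acute, so the smallest enclosing circle is the circumcircle.
Circumcentre = (-0.1, 4.5), r² = 26.26.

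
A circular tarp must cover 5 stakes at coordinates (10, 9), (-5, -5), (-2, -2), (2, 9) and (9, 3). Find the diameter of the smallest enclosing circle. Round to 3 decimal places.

20.518

The minimum enclosing circle of a finite set is fixed by two of the points (as a diameter) or three (as a circumcircle).
The farthest pair is (10, 9)–(-5, -5) with squared distance 421. The circle on this segment as diameter has centre (2.5, 2) and r² = 421/4 = 105.25.
Check (-2, -2): distance² to centre = 36.25 ≤ 105.25, so it lies inside.
All remaining points lie in this disk, and no smaller disk contains both endpoints, so this is the minimum enclosing circle.
Diameter = 2r = 2√(105.25) ≈ 20.518.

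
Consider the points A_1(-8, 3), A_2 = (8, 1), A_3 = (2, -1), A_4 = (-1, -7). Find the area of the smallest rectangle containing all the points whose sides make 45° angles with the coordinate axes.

In coordinates u = x + y, v = x − y the rectangle is axis-aligned; the map (x,y)→(u,v) scales areas by 2.
u-values: -5, 9, 1, -8; range = 9 − (-8) = 17.
v-values: -11, 7, 3, 6; range = 7 − (-11) = 18.
Area = (17 × 18) / 2 = 153.

153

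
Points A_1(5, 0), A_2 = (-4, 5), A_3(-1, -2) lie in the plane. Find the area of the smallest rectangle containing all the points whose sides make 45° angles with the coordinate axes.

In coordinates u = x + y, v = x − y the rectangle is axis-aligned; the map (x,y)→(u,v) scales areas by 2.
u-values: 5, 1, -3; range = 5 − (-3) = 8.
v-values: 5, -9, 1; range = 5 − (-9) = 14.
Area = (8 × 14) / 2 = 56.

56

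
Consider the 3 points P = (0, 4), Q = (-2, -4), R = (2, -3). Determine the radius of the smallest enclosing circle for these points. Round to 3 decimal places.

4.125

Side lengths²: PQ² = 68, PR² = 53, QR² = 17.
Since PQ² = 68 < 53 + 17 = 70, the triangle is acute, so the smallest enclosing circle is the circumcircle.
Circumcentre = (-13/15, -1/30), r² = 15317/900.
r = √(15317/900) ≈ 4.125.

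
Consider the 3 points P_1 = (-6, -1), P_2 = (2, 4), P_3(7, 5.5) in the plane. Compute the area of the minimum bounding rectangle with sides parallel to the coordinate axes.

x ranges over [-6, 7], width 13.
y ranges over [-1, 5.5], height 6.5.
Area = 13 × 6.5 = 84.5.

84.5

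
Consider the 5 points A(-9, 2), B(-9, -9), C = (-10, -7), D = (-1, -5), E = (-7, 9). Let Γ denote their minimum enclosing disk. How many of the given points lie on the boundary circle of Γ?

2

The minimum enclosing circle of a finite set is fixed by two of the points (as a diameter) or three (as a circumcircle).
The farthest pair is B–E with squared distance 328. The circle on this segment as diameter has centre (-8, 0) and r² = 328/4 = 82.
Check A: distance² to centre = 5 ≤ 82, so it lies inside.
All remaining points lie in this disk, and no smaller disk contains both endpoints, so this is the minimum enclosing circle.
The points at distance exactly r from the centre are B, E — 2 points.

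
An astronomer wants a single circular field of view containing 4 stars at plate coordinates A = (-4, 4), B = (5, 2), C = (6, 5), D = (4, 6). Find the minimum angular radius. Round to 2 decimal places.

By Welzl's lemma the MEC is supported by two points (diametrically opposite) or three points (on a circumcircle).
The farthest pair is A–C with squared distance 101. The circle on this segment as diameter has centre (1, 4.5) and r² = 101/4 = 25.25.
Check B: distance² to centre = 22.25 ≤ 25.25, so it lies inside.
All remaining points lie in this disk, and no smaller disk contains both endpoints, so this is the minimum enclosing circle.
r = √(25.25) ≈ 5.02.

5.02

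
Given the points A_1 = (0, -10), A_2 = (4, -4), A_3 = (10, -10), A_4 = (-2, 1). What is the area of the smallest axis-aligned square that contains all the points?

144

The bounding box has width 12 and height 11.
An axis-aligned square enclosing the set must have side ≥ max(width, height).
So the minimum side is max(12, 11) = 12.
Area = 12² = 144.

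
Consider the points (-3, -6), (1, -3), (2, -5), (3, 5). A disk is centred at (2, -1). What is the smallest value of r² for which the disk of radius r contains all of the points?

The required radius is the distance from (2, -1) to the farthest point.
Squared distances: 50, 5, 16, 37.
Maximum is 50, attained at (-3, -6).

50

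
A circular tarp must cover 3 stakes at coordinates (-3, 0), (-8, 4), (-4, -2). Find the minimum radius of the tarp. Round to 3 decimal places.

Call the three points A, B, C in the order given.
Side lengths²: AB² = 41, AC² = 5, BC² = 52.
Since BC² = 52 ≥ 41 + 5 = 46, the angle opposite BC is not acute, so the smallest enclosing circle has BC as diameter.
Centre = midpoint of BC = (-6, 1), r² = 52/4 = 13.
r = √13 ≈ 3.606.

3.606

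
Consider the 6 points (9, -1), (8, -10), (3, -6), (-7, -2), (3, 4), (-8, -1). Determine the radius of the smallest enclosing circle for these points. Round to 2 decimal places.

9.24

The minimum enclosing circle of a finite set is fixed by two of the points (as a diameter) or three (as a circumcircle).
The minimum enclosing circle is determined by three boundary points: (9, -1), (8, -10), (-8, -1).
Their circumcentre is (0.5, -83/18) with r² = 13817/162.
The farthest remaining point (3, 4) is at distance² 13025/162 ≤ 13817/162.
r = √(13817/162) ≈ 9.24.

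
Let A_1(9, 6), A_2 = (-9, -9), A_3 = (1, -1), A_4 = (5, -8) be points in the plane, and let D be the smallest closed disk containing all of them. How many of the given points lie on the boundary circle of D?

By Welzl's lemma the MEC is supported by two points (diametrically opposite) or three points (on a circumcircle).
The farthest pair is A_1–A_2 with squared distance 549. The circle on this segment as diameter has centre (0, -1.5) and r² = 549/4 = 137.25.
Check A_3: distance² to centre = 1.25 ≤ 137.25, so it lies inside.
All remaining points lie in this disk, and no smaller disk contains both endpoints, so this is the minimum enclosing circle.
The points at distance exactly r from the centre are A_1, A_2 — 2 points.

2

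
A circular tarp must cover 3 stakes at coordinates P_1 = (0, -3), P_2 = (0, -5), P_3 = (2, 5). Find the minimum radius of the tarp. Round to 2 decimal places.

Side lengths²: P_1P_2² = 4, P_1P_3² = 68, P_2P_3² = 104.
Since P_2P_3² = 104 ≥ 68 + 4 = 72, the angle opposite P_2P_3 is not acute, so the smallest enclosing circle has P_2P_3 as diameter.
Centre = midpoint of P_2P_3 = (1, 0), r² = 104/4 = 26.
r = √26 ≈ 5.10.

5.10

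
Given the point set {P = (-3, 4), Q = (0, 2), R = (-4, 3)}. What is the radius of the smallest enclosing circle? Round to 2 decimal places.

2.06

Side lengths²: PQ² = 13, PR² = 2, QR² = 17.
Since QR² = 17 ≥ 13 + 2 = 15, the angle opposite QR is not acute, so the smallest enclosing circle has QR as diameter.
Centre = midpoint of QR = (-2, 2.5), r² = 17/4 = 4.25.
r = √(4.25) ≈ 2.06.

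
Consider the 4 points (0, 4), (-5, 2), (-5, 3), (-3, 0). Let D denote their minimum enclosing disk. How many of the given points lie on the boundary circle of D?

A smallest enclosing disk is always determined by at most three of the input points on its boundary.
The minimum enclosing circle is determined by three boundary points: (0, 4), (-5, 2), (-3, 0).
Their circumcentre is (-33/14, 37/14) with r² = 725/98.
The farthest remaining point (-5, 3) is at distance² 697/98 ≤ 725/98.
The points at distance exactly r from the centre are (0, 4), (-5, 2), (-3, 0) — 3 points.

3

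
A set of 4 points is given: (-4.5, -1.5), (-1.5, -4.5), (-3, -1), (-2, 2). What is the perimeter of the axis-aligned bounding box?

Width = max x − min x = -1.5 − (-4.5) = 3.
Height = max y − min y = 2 − (-4.5) = 6.5.
Perimeter = 2(3 + 6.5) = 19.

19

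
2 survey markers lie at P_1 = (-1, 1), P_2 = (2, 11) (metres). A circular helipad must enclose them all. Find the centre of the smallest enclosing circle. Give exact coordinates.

The smallest circle enclosing two points has them as diameter endpoints.
Centre = midpoint = (0.5, 6); r² = |P_1P_2|²/4 = 109/4 = 27.25.
Centre = (0.5, 6).

(0.5, 6)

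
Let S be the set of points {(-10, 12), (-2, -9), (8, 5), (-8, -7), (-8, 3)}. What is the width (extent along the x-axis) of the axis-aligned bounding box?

18

max x = 8, min x = -10, so width = 18.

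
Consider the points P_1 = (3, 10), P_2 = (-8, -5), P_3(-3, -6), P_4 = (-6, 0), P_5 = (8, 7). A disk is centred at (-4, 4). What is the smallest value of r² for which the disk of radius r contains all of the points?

153

The required radius is the distance from (-4, 4) to the farthest point.
Squared distances: 85, 97, 101, 20, 153.
Maximum is 153, attained at P_5.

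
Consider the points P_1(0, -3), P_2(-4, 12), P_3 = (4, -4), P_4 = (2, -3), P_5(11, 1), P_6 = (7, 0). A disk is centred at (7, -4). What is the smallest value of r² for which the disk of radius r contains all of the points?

377

The required radius is the distance from (7, -4) to the farthest point.
Squared distances: 50, 377, 9, 26, 41, 16.
Maximum is 377, attained at P_2.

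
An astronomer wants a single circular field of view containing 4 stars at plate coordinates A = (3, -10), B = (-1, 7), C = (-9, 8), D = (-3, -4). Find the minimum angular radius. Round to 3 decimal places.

A smallest enclosing disk is always determined by at most three of the input points on its boundary.
The farthest pair is A–C with squared distance 468. The circle on this segment as diameter has centre (-3, -1) and r² = 468/4 = 117.
Check B: distance² to centre = 68 ≤ 117, so it lies inside.
All remaining points lie in this disk, and no smaller disk contains both endpoints, so this is the minimum enclosing circle.
r = √117 ≈ 10.817.

10.817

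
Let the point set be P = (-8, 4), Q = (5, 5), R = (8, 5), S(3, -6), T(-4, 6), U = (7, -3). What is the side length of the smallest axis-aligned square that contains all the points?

The bounding box has width 16 and height 12.
An axis-aligned square enclosing the set must have side ≥ max(width, height).
So the minimum side is max(16, 12) = 16.

16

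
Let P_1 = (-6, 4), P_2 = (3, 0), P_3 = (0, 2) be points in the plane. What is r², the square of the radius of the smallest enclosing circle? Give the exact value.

Side lengths²: P_1P_2² = 97, P_1P_3² = 40, P_2P_3² = 13.
Since P_1P_2² = 97 ≥ 40 + 13 = 53, the angle opposite P_1P_2 is not acute, so the smallest enclosing circle has P_1P_2 as diameter.
Centre = midpoint of P_1P_2 = (-1.5, 2), r² = 97/4 = 24.25.

24.25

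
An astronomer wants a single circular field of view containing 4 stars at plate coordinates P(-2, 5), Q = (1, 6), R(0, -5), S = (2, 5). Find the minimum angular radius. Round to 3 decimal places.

By Welzl's lemma the MEC is supported by two points (diametrically opposite) or three points (on a circumcircle).
The farthest pair is Q–R with squared distance 122. The circle on this segment as diameter has centre (0.5, 0.5) and r² = 122/4 = 30.5.
Check P: distance² to centre = 26.5 ≤ 30.5, so it lies inside.
All remaining points lie in this disk, and no smaller disk contains both endpoints, so this is the minimum enclosing circle.
r = √(30.5) ≈ 5.523.

5.523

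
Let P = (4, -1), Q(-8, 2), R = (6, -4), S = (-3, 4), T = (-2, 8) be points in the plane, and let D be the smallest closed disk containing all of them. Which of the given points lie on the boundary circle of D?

Q, R, T

The minimum enclosing circle of a finite set is fixed by two of the points (as a diameter) or three (as a circumcircle).
The minimum enclosing circle is determined by three boundary points: Q, R, T.
Their circumcentre is (-0.4, 0.4) with r² = 60.32.
The farthest remaining point P is at distance² 21.32 ≤ 60.32.
The points at distance exactly r from the centre are Q, R, T — 3 points.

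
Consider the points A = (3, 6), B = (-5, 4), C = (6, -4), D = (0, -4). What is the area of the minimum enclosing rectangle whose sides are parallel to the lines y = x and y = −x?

In coordinates u = x + y, v = x − y the rectangle is axis-aligned; the map (x,y)→(u,v) scales areas by 2.
u-values: 9, -1, 2, -4; range = 9 − (-4) = 13.
v-values: -3, -9, 10, 4; range = 10 − (-9) = 19.
Area = (13 × 19) / 2 = 123.5.

123.5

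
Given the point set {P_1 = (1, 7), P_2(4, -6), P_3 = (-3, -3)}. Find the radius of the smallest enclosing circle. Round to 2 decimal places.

Side lengths²: P_1P_2² = 178, P_1P_3² = 116, P_2P_3² = 58.
Since P_1P_2² = 178 ≥ 116 + 58 = 174, the angle opposite P_1P_2 is not acute, so the smallest enclosing circle has P_1P_2 as diameter.
Centre = midpoint of P_1P_2 = (2.5, 0.5), r² = 178/4 = 44.5.
r = √(44.5) ≈ 6.67.

6.67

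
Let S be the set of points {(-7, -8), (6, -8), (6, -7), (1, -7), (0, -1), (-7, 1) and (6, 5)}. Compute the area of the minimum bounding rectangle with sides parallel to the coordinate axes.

169

x ranges over [-7, 6], width 13.
y ranges over [-8, 5], height 13.
Area = 13 × 13 = 169.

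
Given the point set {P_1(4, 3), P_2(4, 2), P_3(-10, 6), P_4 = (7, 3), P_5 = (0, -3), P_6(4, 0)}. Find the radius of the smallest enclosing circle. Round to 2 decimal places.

8.63

The farthest pair is P_3–P_4 with squared distance 298. The circle on this segment as diameter has centre (-1.5, 4.5) and r² = 298/4 = 74.5.
Check P_1: distance² to centre = 32.5 ≤ 74.5, so it lies inside.
All remaining points lie in this disk, and no smaller disk contains both endpoints, so this is the minimum enclosing circle.
r = √(74.5) ≈ 8.63.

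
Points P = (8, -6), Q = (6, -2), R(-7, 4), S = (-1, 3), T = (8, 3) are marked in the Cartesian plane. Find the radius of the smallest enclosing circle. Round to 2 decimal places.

9.01

The farthest pair is P–R with squared distance 325. The circle on this segment as diameter has centre (0.5, -1) and r² = 325/4 = 81.25.
Check Q: distance² to centre = 31.25 ≤ 81.25, so it lies inside.
All remaining points lie in this disk, and no smaller disk contains both endpoints, so this is the minimum enclosing circle.
r = √(81.25) ≈ 9.01.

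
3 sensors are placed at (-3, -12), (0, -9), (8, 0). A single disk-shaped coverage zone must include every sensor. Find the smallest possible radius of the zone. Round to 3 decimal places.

8.139

Call the three points A, B, C in the order given.
Side lengths²: AB² = 18, AC² = 265, BC² = 145.
Since AC² = 265 ≥ 145 + 18 = 163, the angle opposite AC is not acute, so the smallest enclosing circle has AC as diameter.
Centre = midpoint of AC = (2.5, -6), r² = 265/4 = 66.25.
r = √(66.25) ≈ 8.139.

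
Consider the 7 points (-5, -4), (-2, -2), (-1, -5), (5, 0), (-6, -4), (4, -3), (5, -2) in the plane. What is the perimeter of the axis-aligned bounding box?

Width = max x − min x = 5 − (-6) = 11.
Height = max y − min y = 0 − (-5) = 5.
Perimeter = 2(11 + 5) = 32.

32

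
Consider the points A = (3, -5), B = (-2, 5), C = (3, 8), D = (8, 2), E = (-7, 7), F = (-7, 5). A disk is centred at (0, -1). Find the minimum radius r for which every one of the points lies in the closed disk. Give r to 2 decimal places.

The required radius is the distance from (0, -1) to the farthest point.
Squared distances: 25, 40, 90, 73, 113, 85.
Maximum is 113, attained at E.
r = √113 ≈ 10.63.

10.63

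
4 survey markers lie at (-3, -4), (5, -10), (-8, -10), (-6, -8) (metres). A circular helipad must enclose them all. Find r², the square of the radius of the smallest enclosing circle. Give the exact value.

42.25

The minimum enclosing circle of a finite set is fixed by two of the points (as a diameter) or three (as a circumcircle).
The farthest pair is (5, -10)–(-8, -10) with squared distance 169. The circle on this segment as diameter has centre (-1.5, -10) and r² = 169/4 = 42.25.
Check (-3, -4): distance² to centre = 38.25 ≤ 42.25, so it lies inside.
All remaining points lie in this disk, and no smaller disk contains both endpoints, so this is the minimum enclosing circle.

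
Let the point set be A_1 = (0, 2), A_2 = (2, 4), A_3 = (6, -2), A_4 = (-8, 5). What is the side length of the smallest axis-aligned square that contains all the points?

The bounding box has width 14 and height 7.
An axis-aligned square enclosing the set must have side ≥ max(width, height).
So the minimum side is max(14, 7) = 14.

14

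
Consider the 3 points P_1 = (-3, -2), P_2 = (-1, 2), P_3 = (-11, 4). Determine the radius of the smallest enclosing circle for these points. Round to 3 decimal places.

5.183

Side lengths²: P_1P_2² = 20, P_1P_3² = 100, P_2P_3² = 104.
Since P_2P_3² = 104 < 100 + 20 = 120, the triangle is acute, so the smallest enclosing circle is the circumcircle.
Circumcentre = (-68/11, 23/11), r² = 3250/121.
r = √(3250/121) ≈ 5.183.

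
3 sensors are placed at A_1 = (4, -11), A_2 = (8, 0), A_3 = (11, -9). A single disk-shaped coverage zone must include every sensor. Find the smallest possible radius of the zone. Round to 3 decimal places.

Side lengths²: A_1A_2² = 137, A_1A_3² = 53, A_2A_3² = 90.
Since A_1A_2² = 137 < 90 + 53 = 143, the triangle is acute, so the smallest enclosing circle is the circumcircle.
Circumcentre = (287/46, -257/46), r² = 36305/1058.
r = √(36305/1058) ≈ 5.858.

5.858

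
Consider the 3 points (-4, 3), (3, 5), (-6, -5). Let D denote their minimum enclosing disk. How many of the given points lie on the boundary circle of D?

2

Call the three points A, B, C in the order given.
Side lengths²: AB² = 53, AC² = 68, BC² = 181.
Since BC² = 181 ≥ 68 + 53 = 121, the angle opposite BC is not acute, so the smallest enclosing circle has BC as diameter.
Centre = midpoint of BC = (-1.5, 0), r² = 181/4 = 45.25.
The points at distance exactly r from the centre are (3, 5), (-6, -5) — 2 points.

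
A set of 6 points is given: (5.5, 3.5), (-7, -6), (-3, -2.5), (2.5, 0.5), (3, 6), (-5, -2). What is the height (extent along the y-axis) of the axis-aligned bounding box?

12

max y = 6, min y = -6, so height = 12.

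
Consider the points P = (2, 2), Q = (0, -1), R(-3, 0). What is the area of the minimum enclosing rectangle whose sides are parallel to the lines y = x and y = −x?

14

In coordinates u = x + y, v = x − y the rectangle is axis-aligned; the map (x,y)→(u,v) scales areas by 2.
u-values: 4, -1, -3; range = 4 − (-3) = 7.
v-values: 0, 1, -3; range = 1 − (-3) = 4.
Area = (7 × 4) / 2 = 14.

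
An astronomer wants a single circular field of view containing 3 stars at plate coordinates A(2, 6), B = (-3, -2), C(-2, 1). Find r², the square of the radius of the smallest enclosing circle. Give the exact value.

22.25

Side lengths²: AB² = 89, AC² = 41, BC² = 10.
Since AB² = 89 ≥ 41 + 10 = 51, the angle opposite AB is not acute, so the smallest enclosing circle has AB as diameter.
Centre = midpoint of AB = (-0.5, 2), r² = 89/4 = 22.25.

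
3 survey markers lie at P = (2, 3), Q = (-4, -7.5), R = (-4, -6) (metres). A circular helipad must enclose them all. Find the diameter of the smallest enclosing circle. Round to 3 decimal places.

Side lengths²: PQ² = 146.25, PR² = 117, QR² = 2.25.
Since PQ² = 146.25 ≥ 117 + 2.25 = 119.25, the angle opposite PQ is not acute, so the smallest enclosing circle has PQ as diameter.
Centre = midpoint of PQ = (-1, -2.25), r² = 146.25/4 = 36.5625.
Diameter = 2r = 2√(36.5625) ≈ 12.093.

12.093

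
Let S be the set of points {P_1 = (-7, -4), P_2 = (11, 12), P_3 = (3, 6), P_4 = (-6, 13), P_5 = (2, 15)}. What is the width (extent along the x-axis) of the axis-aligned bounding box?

max x = 11, min x = -7, so width = 18.

18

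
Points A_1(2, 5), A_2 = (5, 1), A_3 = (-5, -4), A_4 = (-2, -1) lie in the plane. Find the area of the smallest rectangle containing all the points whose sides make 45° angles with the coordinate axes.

56

In coordinates u = x + y, v = x − y the rectangle is axis-aligned; the map (x,y)→(u,v) scales areas by 2.
u-values: 7, 6, -9, -3; range = 7 − (-9) = 16.
v-values: -3, 4, -1, -1; range = 4 − (-3) = 7.
Area = (16 × 7) / 2 = 56.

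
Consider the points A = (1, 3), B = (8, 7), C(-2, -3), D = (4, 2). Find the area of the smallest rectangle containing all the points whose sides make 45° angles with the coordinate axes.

In coordinates u = x + y, v = x − y the rectangle is axis-aligned; the map (x,y)→(u,v) scales areas by 2.
u-values: 4, 15, -5, 6; range = 15 − (-5) = 20.
v-values: -2, 1, 1, 2; range = 2 − (-2) = 4.
Area = (20 × 4) / 2 = 40.

40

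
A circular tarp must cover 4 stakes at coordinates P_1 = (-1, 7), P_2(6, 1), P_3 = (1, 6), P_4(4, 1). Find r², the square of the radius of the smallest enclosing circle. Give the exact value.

A smallest enclosing disk is always determined by at most three of the input points on its boundary.
The farthest pair is P_1–P_2 with squared distance 85. The circle on this segment as diameter has centre (2.5, 4) and r² = 85/4 = 21.25.
Check P_3: distance² to centre = 6.25 ≤ 21.25, so it lies inside.
All remaining points lie in this disk, and no smaller disk contains both endpoints, so this is the minimum enclosing circle.

21.25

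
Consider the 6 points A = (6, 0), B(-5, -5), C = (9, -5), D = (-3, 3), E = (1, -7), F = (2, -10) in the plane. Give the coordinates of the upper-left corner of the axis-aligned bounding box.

(-5, 3)

x-range [-5, 9], y-range [-10, 3].
The upper-left corner is (-5, 3).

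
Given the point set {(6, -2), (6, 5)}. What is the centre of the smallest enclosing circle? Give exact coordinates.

(6, 1.5)

The smallest circle enclosing two points has them as diameter endpoints.
Centre = midpoint = (6, 1.5); r² = |(6, -2)−(6, 5)|²/4 = 49/4 = 12.25.
Centre = (6, 1.5).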